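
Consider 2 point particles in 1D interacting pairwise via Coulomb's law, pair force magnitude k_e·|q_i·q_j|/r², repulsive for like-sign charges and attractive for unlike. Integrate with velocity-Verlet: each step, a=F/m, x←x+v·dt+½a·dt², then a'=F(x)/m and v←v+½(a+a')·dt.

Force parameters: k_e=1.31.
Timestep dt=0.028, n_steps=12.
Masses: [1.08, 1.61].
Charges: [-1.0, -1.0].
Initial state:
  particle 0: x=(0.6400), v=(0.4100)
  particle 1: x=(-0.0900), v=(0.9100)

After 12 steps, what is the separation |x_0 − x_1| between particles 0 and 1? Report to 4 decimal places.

0.7880

step 0: x0=(0.6400) x1=(-0.0900)
step 1: x0=(0.6524) x1=(-0.0651)
step 2: x0=(0.6666) x1=(-0.0415)
step 3: x0=(0.6827) x1=(-0.0191)
step 4: x0=(0.7008) x1=(0.0020)
step 5: x0=(0.7207) x1=(0.0217)
step 6: x0=(0.7427) x1=(0.0402)
step 7: x0=(0.7666) x1=(0.0574)
step 8: x0=(0.7923) x1=(0.0733)
step 9: x0=(0.8199) x1=(0.0879)
step 10: x0=(0.8493) x1=(0.1014)
step 11: x0=(0.8804) x1=(0.1138)
step 12: x0=(0.9131) x1=(0.1250)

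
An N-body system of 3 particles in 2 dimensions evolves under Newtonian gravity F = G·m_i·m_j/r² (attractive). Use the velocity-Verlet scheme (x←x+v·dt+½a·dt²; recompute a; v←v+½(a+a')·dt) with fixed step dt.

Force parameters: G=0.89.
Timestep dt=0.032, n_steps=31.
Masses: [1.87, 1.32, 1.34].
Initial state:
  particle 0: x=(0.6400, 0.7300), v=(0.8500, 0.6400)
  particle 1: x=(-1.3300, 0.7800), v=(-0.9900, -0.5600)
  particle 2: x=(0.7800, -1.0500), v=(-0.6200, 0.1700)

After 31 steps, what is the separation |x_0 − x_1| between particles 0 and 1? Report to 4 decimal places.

step 0: x0=(0.6400, 0.7300) x1=(-1.3300, 0.7800) x2=(0.7800, -1.0500)
step 1: x0=(0.6671, 0.7503) x1=(-1.3614, 0.7620) x2=(0.7601, -1.0442)
step 2: x0=(0.6938, 0.7702) x1=(-1.3923, 0.7439) x2=(0.7400, -1.0379)
step 3: x0=(0.7204, 0.7898) x1=(-1.4226, 0.7258) x2=(0.7198, -1.0309)
step 4: x0=(0.7466, 0.8089) x1=(-1.4525, 0.7075) x2=(0.6995, -1.0232)
step 5: x0=(0.7726, 0.8277) x1=(-1.4819, 0.6891) x2=(0.6791, -1.0150)
step 6: x0=(0.7984, 0.8461) x1=(-1.5108, 0.6707) x2=(0.6585, -1.0062)
step 7: x0=(0.8239, 0.8642) x1=(-1.5393, 0.6522) x2=(0.6379, -0.9968)
step 8: x0=(0.8491, 0.8818) x1=(-1.5673, 0.6336) x2=(0.6172, -0.9868)
step 9: x0=(0.8741, 0.8992) x1=(-1.5949, 0.6150) x2=(0.5965, -0.9762)
step 10: x0=(0.8989, 0.9161) x1=(-1.6222, 0.5963) x2=(0.5756, -0.9651)
step 11: x0=(0.9234, 0.9327) x1=(-1.6490, 0.5775) x2=(0.5547, -0.9534)
step 12: x0=(0.9477, 0.9490) x1=(-1.6754, 0.5587) x2=(0.5338, -0.9411)
step 13: x0=(0.9717, 0.9649) x1=(-1.7015, 0.5398) x2=(0.5128, -0.9284)
step 14: x0=(0.9955, 0.9805) x1=(-1.7271, 0.5208) x2=(0.4918, -0.9151)
step 15: x0=(1.0191, 0.9957) x1=(-1.7525, 0.5018) x2=(0.4708, -0.9012)
step 16: x0=(1.0424, 1.0106) x1=(-1.7774, 0.4827) x2=(0.4497, -0.8869)
step 17: x0=(1.0655, 1.0252) x1=(-1.8020, 0.4636) x2=(0.4286, -0.8720)
step 18: x0=(1.0884, 1.0395) x1=(-1.8262, 0.4444) x2=(0.4075, -0.8567)
step 19: x0=(1.1110, 1.0535) x1=(-1.8501, 0.4252) x2=(0.3864, -0.8409)
step 20: x0=(1.1334, 1.0671) x1=(-1.8737, 0.4059) x2=(0.3652, -0.8245)
step 21: x0=(1.1556, 1.0805) x1=(-1.8969, 0.3865) x2=(0.3441, -0.8078)
step 22: x0=(1.1775, 1.0935) x1=(-1.9198, 0.3671) x2=(0.3229, -0.7905)
step 23: x0=(1.1992, 1.1063) x1=(-1.9423, 0.3477) x2=(0.3018, -0.7729)
step 24: x0=(1.2206, 1.1188) x1=(-1.9645, 0.3282) x2=(0.2806, -0.7547)
step 25: x0=(1.2418, 1.1311) x1=(-1.9864, 0.3087) x2=(0.2595, -0.7362)
step 26: x0=(1.2628, 1.1430) x1=(-2.0079, 0.2891) x2=(0.2383, -0.7172)
step 27: x0=(1.2836, 1.1547) x1=(-2.0292, 0.2695) x2=(0.2172, -0.6978)
step 28: x0=(1.3041, 1.1661) x1=(-2.0500, 0.2498) x2=(0.1960, -0.6780)
step 29: x0=(1.3244, 1.1773) x1=(-2.0706, 0.2301) x2=(0.1749, -0.6579)
step 30: x0=(1.3445, 1.1883) x1=(-2.0908, 0.2103) x2=(0.1537, -0.6373)
step 31: x0=(1.3643, 1.1989) x1=(-2.1108, 0.1905) x2=(0.1326, -0.6164)

3.6184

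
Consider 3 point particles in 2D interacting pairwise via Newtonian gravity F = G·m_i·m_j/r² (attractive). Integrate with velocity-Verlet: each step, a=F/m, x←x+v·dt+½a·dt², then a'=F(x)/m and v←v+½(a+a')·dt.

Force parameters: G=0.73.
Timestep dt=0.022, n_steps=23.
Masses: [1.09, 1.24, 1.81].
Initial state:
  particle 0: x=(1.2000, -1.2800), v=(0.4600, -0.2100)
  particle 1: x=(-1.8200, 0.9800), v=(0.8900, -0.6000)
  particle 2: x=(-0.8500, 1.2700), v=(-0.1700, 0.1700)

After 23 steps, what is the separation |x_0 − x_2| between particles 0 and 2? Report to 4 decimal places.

3.6150

step 0: x0=(1.2000, -1.2800) x1=(-1.8200, 0.9800) x2=(-0.8500, 1.2700)
step 1: x0=(1.2101, -1.2846) x1=(-1.8001, 0.9669) x2=(-0.8539, 1.2737)
step 2: x0=(1.2201, -1.2891) x1=(-1.7796, 0.9539) x2=(-0.8583, 1.2772)
step 3: x0=(1.2301, -1.2936) x1=(-1.7584, 0.9412) x2=(-0.8630, 1.2805)
step 4: x0=(1.2400, -1.2980) x1=(-1.7365, 0.9287) x2=(-0.8682, 1.2836)
step 5: x0=(1.2498, -1.3023) x1=(-1.7140, 0.9165) x2=(-0.8738, 1.2865)
step 6: x0=(1.2596, -1.3066) x1=(-1.6907, 0.9045) x2=(-0.8798, 1.2892)
step 7: x0=(1.2693, -1.3108) x1=(-1.6667, 0.8929) x2=(-0.8864, 1.2916)
step 8: x0=(1.2790, -1.3149) x1=(-1.6419, 0.8816) x2=(-0.8934, 1.2937)
step 9: x0=(1.2886, -1.3190) x1=(-1.6164, 0.8708) x2=(-0.9009, 1.2955)
step 10: x0=(1.2981, -1.3230) x1=(-1.5900, 0.8604) x2=(-0.9090, 1.2970)
step 11: x0=(1.3076, -1.3270) x1=(-1.5628, 0.8505) x2=(-0.9175, 1.2981)
step 12: x0=(1.3170, -1.3309) x1=(-1.5347, 0.8411) x2=(-0.9267, 1.2987)
step 13: x0=(1.3263, -1.3347) x1=(-1.5057, 0.8325) x2=(-0.9364, 1.2989)
step 14: x0=(1.3356, -1.3385) x1=(-1.4757, 0.8245) x2=(-0.9468, 1.2985)
step 15: x0=(1.3448, -1.3422) x1=(-1.4448, 0.8174) x2=(-0.9577, 1.2976)
step 16: x0=(1.3540, -1.3458) x1=(-1.4129, 0.8112) x2=(-0.9693, 1.2959)
step 17: x0=(1.3631, -1.3494) x1=(-1.3800, 0.8061) x2=(-0.9816, 1.2935)
step 18: x0=(1.3721, -1.3529) x1=(-1.3460, 0.8022) x2=(-0.9946, 1.2902)
step 19: x0=(1.3811, -1.3564) x1=(-1.3109, 0.7998) x2=(-1.0082, 1.2859)
step 20: x0=(1.3900, -1.3598) x1=(-1.2748, 0.7989) x2=(-1.0225, 1.2804)
step 21: x0=(1.3989, -1.3632) x1=(-1.2377, 0.8000) x2=(-1.0375, 1.2736)
step 22: x0=(1.4077, -1.3665) x1=(-1.1996, 0.8033) x2=(-1.0532, 1.2653)
step 23: x0=(1.4164, -1.3697) x1=(-1.1607, 0.8091) x2=(-1.0693, 1.2551)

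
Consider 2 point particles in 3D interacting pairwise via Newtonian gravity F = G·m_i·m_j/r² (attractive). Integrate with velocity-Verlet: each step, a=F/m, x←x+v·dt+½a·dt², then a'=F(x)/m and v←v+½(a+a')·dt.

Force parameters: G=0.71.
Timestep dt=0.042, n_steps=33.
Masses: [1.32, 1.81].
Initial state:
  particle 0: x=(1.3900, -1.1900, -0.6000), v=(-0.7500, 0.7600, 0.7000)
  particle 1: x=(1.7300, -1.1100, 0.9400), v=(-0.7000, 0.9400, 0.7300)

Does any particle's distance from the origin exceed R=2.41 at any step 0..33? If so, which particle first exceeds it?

step 0: x0=(1.3900, -1.1900, -0.6000) x1=(1.7300, -1.1100, 0.9400)
step 1: x0=(1.3586, -1.1581, -0.5702) x1=(1.7005, -1.0705, 0.9703)
step 2: x0=(1.3274, -1.1261, -0.5394) x1=(1.6709, -1.0311, 1.0000)
step 3: x0=(1.2964, -1.0940, -0.5078) x1=(1.6412, -0.9917, 1.0291)
step 4: x0=(1.2656, -1.0619, -0.4753) x1=(1.6113, -0.9524, 1.0575)
step 5: x0=(1.2350, -1.0297, -0.4419) x1=(1.5812, -0.9131, 1.0852)
step 6: x0=(1.2046, -0.9975, -0.4076) x1=(1.5510, -0.8738, 1.1123)
step 7: x0=(1.1744, -0.9652, -0.3725) x1=(1.5207, -0.8346, 1.1388)
step 8: x0=(1.1444, -0.9328, -0.3364) x1=(1.4902, -0.7955, 1.1645)
step 9: x0=(1.1146, -0.9003, -0.2994) x1=(1.4595, -0.7564, 1.1897)
step 10: x0=(1.0850, -0.8678, -0.2614) x1=(1.4287, -0.7174, 1.2141)
step 11: x0=(1.0557, -0.8351, -0.2225) x1=(1.3977, -0.6785, 1.2378)
step 12: x0=(1.0266, -0.8023, -0.1827) x1=(1.3666, -0.6396, 1.2609)
step 13: x0=(0.9977, -0.7695, -0.1418) x1=(1.3353, -0.6008, 1.2832)
step 14: x0=(0.9690, -0.7365, -0.1000) x1=(1.3038, -0.5621, 1.3047)
step 15: x0=(0.9406, -0.7033, -0.0571) x1=(1.2721, -0.5235, 1.3256)
step 16: x0=(0.9125, -0.6701, -0.0131) x1=(1.2403, -0.4850, 1.3456)
step 17: x0=(0.8846, -0.6367, 0.0319) x1=(1.2082, -0.4466, 1.3649)
step 18: x0=(0.8570, -0.6031, 0.0781) x1=(1.1760, -0.4084, 1.3833)
step 19: x0=(0.8297, -0.5693, 0.1255) x1=(1.1436, -0.3702, 1.4008)
step 20: x0=(0.8027, -0.5354, 0.1741) x1=(1.1109, -0.3322, 1.4175)
step 21: x0=(0.7760, -0.5012, 0.2240) x1=(1.0780, -0.2944, 1.4332)
step 22: x0=(0.7496, -0.4669, 0.2752) x1=(1.0448, -0.2567, 1.4479)
step 23: x0=(0.7236, -0.4322, 0.3279) x1=(1.0114, -0.2192, 1.4616)
step 24: x0=(0.6980, -0.3973, 0.3822) x1=(0.9777, -0.1819, 1.4742)
step 25: x0=(0.6729, -0.3620, 0.4380) x1=(0.9437, -0.1449, 1.4855)
step 26: x0=(0.6481, -0.3264, 0.4956) x1=(0.9093, -0.1081, 1.4956)
step 27: x0=(0.6239, -0.2904, 0.5552) x1=(0.8746, -0.0716, 1.5043)
step 28: x0=(0.6002, -0.2538, 0.6169) x1=(0.8395, -0.0355, 1.5114)
step 29: x0=(0.5772, -0.2167, 0.6809) x1=(0.8039, 0.0002, 1.5168)
step 30: x0=(0.5549, -0.1789, 0.7476) x1=(0.7678, 0.0354, 1.5203)
step 31: x0=(0.5334, -0.1403, 0.8173) x1=(0.7311, 0.0700, 1.5215)
step 32: x0=(0.5130, -0.1006, 0.8907) x1=(0.6937, 0.1038, 1.5201)
step 33: x0=(0.4938, -0.0594, 0.9685) x1=(0.6553, 0.1365, 1.5155)

no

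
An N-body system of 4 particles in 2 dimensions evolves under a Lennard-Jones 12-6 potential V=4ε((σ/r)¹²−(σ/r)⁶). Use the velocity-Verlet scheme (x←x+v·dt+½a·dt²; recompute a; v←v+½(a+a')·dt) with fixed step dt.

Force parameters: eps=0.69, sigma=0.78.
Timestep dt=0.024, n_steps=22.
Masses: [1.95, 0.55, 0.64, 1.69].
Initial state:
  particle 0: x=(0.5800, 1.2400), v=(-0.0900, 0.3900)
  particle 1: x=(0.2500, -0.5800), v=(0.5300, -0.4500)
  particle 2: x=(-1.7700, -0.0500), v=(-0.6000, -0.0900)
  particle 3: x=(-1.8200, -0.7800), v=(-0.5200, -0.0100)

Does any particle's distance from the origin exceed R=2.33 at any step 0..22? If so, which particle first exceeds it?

step 0: x0=(0.5800, 1.2400) x1=(0.2500, -0.5800) x2=(-1.7700, -0.0500) x3=(-1.8200, -0.7800)
step 1: x0=(0.5778, 1.2494) x1=(0.2627, -0.5908) x2=(-1.7824, -0.0233) x3=(-1.8332, -0.7912)
step 2: x0=(0.5757, 1.2587) x1=(0.2754, -0.6015) x2=(-1.7932, 0.0279) x3=(-1.8471, -0.8116)
step 3: x0=(0.5735, 1.2680) x1=(0.2880, -0.6122) x2=(-1.8037, 0.0821) x3=(-1.8610, -0.8332)
step 4: x0=(0.5713, 1.2773) x1=(0.3006, -0.6228) x2=(-1.8144, 0.1348) x3=(-1.8748, -0.8542)
step 5: x0=(0.5692, 1.2866) x1=(0.3132, -0.6334) x2=(-1.8251, 0.1857) x3=(-1.8886, -0.8745)
step 6: x0=(0.5670, 1.2959) x1=(0.3258, -0.6439) x2=(-1.8359, 0.2350) x3=(-1.9024, -0.8943)
step 7: x0=(0.5648, 1.3052) x1=(0.3383, -0.6544) x2=(-1.8468, 0.2833) x3=(-1.9161, -0.9136)
step 8: x0=(0.5626, 1.3145) x1=(0.3509, -0.6649) x2=(-1.8577, 0.3307) x3=(-1.9298, -0.9326)
step 9: x0=(0.5604, 1.3237) x1=(0.3634, -0.6753) x2=(-1.8686, 0.3776) x3=(-1.9435, -0.9514)
step 10: x0=(0.5582, 1.3330) x1=(0.3759, -0.6857) x2=(-1.8796, 0.4240) x3=(-1.9572, -0.9701)
step 11: x0=(0.5561, 1.3422) x1=(0.3884, -0.6961) x2=(-1.8905, 0.4701) x3=(-1.9709, -0.9886)
step 12: x0=(0.5539, 1.3514) x1=(0.4009, -0.7065) x2=(-1.9015, 0.5161) x3=(-1.9846, -1.0071)
step 13: x0=(0.5517, 1.3607) x1=(0.4134, -0.7168) x2=(-1.9124, 0.5618) x3=(-1.9983, -1.0254)
step 14: x0=(0.5495, 1.3699) x1=(0.4258, -0.7271) x2=(-1.9234, 0.6074) x3=(-2.0119, -1.0438)
step 15: x0=(0.5473, 1.3791) x1=(0.4383, -0.7374) x2=(-1.9343, 0.6529) x3=(-2.0256, -1.0621)
step 16: x0=(0.5451, 1.3883) x1=(0.4507, -0.7476) x2=(-1.9453, 0.6984) x3=(-2.0392, -1.0803)
step 17: x0=(0.5429, 1.3975) x1=(0.4632, -0.7579) x2=(-1.9562, 0.7438) x3=(-2.0529, -1.0986)
step 18: x0=(0.5407, 1.4067) x1=(0.4756, -0.7681) x2=(-1.9672, 0.7891) x3=(-2.0665, -1.1168)
step 19: x0=(0.5385, 1.4159) x1=(0.4880, -0.7783) x2=(-1.9781, 0.8344) x3=(-2.0802, -1.1350)
step 20: x0=(0.5363, 1.4251) x1=(0.5004, -0.7885) x2=(-1.9890, 0.8797) x3=(-2.0938, -1.1532)
step 21: x0=(0.5341, 1.4343) x1=(0.5128, -0.7987) x2=(-2.0000, 0.9249) x3=(-2.1074, -1.1714)
step 22: x0=(0.5319, 1.4434) x1=(0.5252, -0.8088) x2=(-2.0109, 0.9702) x3=(-2.1211, -1.1896)

yes, particle 3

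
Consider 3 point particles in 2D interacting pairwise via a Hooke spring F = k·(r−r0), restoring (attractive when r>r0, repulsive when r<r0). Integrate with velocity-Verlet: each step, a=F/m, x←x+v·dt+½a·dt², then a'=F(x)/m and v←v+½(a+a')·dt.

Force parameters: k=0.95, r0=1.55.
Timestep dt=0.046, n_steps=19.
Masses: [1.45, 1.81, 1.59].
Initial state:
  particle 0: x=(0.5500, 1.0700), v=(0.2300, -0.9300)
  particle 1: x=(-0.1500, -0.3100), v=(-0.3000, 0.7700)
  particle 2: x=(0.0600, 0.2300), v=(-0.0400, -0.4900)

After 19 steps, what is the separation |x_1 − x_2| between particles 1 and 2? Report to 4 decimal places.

0.8385

step 0: x0=(0.5500, 1.0700) x1=(-0.1500, -0.3100) x2=(0.0600, 0.2300)
step 1: x0=(0.5608, 1.0276) x1=(-0.1640, -0.2751) x2=(0.0582, 0.2077)
step 2: x0=(0.5720, 0.9859) x1=(-0.1785, -0.2413) x2=(0.0565, 0.1860)
step 3: x0=(0.5838, 0.9451) x1=(-0.1936, -0.2086) x2=(0.0551, 0.1648)
step 4: x0=(0.5962, 0.9051) x1=(-0.2095, -0.1770) x2=(0.0541, 0.1441)
step 5: x0=(0.6092, 0.8661) x1=(-0.2264, -0.1467) x2=(0.0534, 0.1239)
step 6: x0=(0.6230, 0.8280) x1=(-0.2443, -0.1174) x2=(0.0534, 0.1040)
step 7: x0=(0.6375, 0.7908) x1=(-0.2635, -0.0891) x2=(0.0541, 0.0845)
step 8: x0=(0.6529, 0.7547) x1=(-0.2841, -0.0617) x2=(0.0556, 0.0650)
step 9: x0=(0.6692, 0.7194) x1=(-0.3062, -0.0350) x2=(0.0579, 0.0455)
step 10: x0=(0.6865, 0.6851) x1=(-0.3298, -0.0087) x2=(0.0612, 0.0257)
step 11: x0=(0.7047, 0.6517) x1=(-0.3550, 0.0172) x2=(0.0654, 0.0054)
step 12: x0=(0.7239, 0.6192) x1=(-0.3817, 0.0430) x2=(0.0704, -0.0155)
step 13: x0=(0.7441, 0.5874) x1=(-0.4100, 0.0688) x2=(0.0762, -0.0371)
step 14: x0=(0.7654, 0.5565) x1=(-0.4397, 0.0947) x2=(0.0827, -0.0596)
step 15: x0=(0.7876, 0.5262) x1=(-0.4707, 0.1208) x2=(0.0899, -0.0829)
step 16: x0=(0.8108, 0.4966) x1=(-0.5030, 0.1472) x2=(0.0976, -0.1072)
step 17: x0=(0.8348, 0.4676) x1=(-0.5364, 0.1739) x2=(0.1057, -0.1324)
step 18: x0=(0.8598, 0.4392) x1=(-0.5708, 0.2010) x2=(0.1143, -0.1586)
step 19: x0=(0.8855, 0.4114) x1=(-0.6060, 0.2285) x2=(0.1231, -0.1857)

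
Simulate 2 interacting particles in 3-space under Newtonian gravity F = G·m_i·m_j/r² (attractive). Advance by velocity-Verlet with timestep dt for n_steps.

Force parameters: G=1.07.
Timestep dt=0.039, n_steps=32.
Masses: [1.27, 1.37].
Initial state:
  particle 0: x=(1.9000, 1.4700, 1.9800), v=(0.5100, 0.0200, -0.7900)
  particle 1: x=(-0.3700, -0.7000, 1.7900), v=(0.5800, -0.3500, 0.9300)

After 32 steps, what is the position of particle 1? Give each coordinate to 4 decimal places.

step 0: x0=(1.9000, 1.4700, 1.9800) x1=(-0.3700, -0.7000, 1.7900)
step 1: x0=(1.9198, 1.4707, 1.9492) x1=(-0.3473, -0.7136, 1.8263)
step 2: x0=(1.9395, 1.4712, 1.9184) x1=(-0.3245, -0.7270, 1.8626)
step 3: x0=(1.9589, 1.4716, 1.8875) x1=(-0.3015, -0.7403, 1.8988)
step 4: x0=(1.9783, 1.4719, 1.8567) x1=(-0.2783, -0.7534, 1.9351)
step 5: x0=(1.9974, 1.4720, 1.8259) x1=(-0.2550, -0.7664, 1.9714)
step 6: x0=(2.0165, 1.4719, 1.7951) x1=(-0.2316, -0.7793, 2.0077)
step 7: x0=(2.0353, 1.4716, 1.7643) x1=(-0.2080, -0.7920, 2.0440)
step 8: x0=(2.0540, 1.4713, 1.7335) x1=(-0.1843, -0.8046, 2.0802)
step 9: x0=(2.0726, 1.4707, 1.7027) x1=(-0.1605, -0.8170, 2.1164)
step 10: x0=(2.0910, 1.4700, 1.6720) x1=(-0.1365, -0.8293, 2.1526)
step 11: x0=(2.1092, 1.4692, 1.6413) x1=(-0.1123, -0.8414, 2.1888)
step 12: x0=(2.1274, 1.4682, 1.6106) x1=(-0.0881, -0.8535, 2.2249)
step 13: x0=(2.1453, 1.4671, 1.5800) x1=(-0.0637, -0.8653, 2.2610)
step 14: x0=(2.1632, 1.4658, 1.5494) x1=(-0.0391, -0.8771, 2.2971)
step 15: x0=(2.1809, 1.4643, 1.5189) x1=(-0.0145, -0.8887, 2.3331)
step 16: x0=(2.1984, 1.4628, 1.4884) x1=(0.0103, -0.9001, 2.3690)
step 17: x0=(2.2159, 1.4610, 1.4580) x1=(0.0352, -0.9115, 2.4050)
step 18: x0=(2.2332, 1.4592, 1.4276) x1=(0.0602, -0.9227, 2.4408)
step 19: x0=(2.2503, 1.4572, 1.3973) x1=(0.0853, -0.9337, 2.4766)
step 20: x0=(2.2674, 1.4551, 1.3670) x1=(0.1106, -0.9447, 2.5124)
step 21: x0=(2.2843, 1.4528, 1.3369) x1=(0.1359, -0.9555, 2.5481)
step 22: x0=(2.3012, 1.4504, 1.3067) x1=(0.1614, -0.9662, 2.5837)
step 23: x0=(2.3179, 1.4479, 1.2767) x1=(0.1870, -0.9768, 2.6193)
step 24: x0=(2.3345, 1.4452, 1.2467) x1=(0.2126, -0.9873, 2.6548)
step 25: x0=(2.3509, 1.4425, 1.2168) x1=(0.2384, -0.9976, 2.6902)
step 26: x0=(2.3673, 1.4396, 1.1869) x1=(0.2643, -1.0079, 2.7256)
step 27: x0=(2.3836, 1.4365, 1.1572) x1=(0.2903, -1.0180, 2.7609)
step 28: x0=(2.3998, 1.4334, 1.1275) x1=(0.3163, -1.0280, 2.7962)
step 29: x0=(2.4159, 1.4302, 1.0979) x1=(0.3425, -1.0380, 2.8313)
step 30: x0=(2.4319, 1.4268, 1.0683) x1=(0.3687, -1.0478, 2.8664)
step 31: x0=(2.4478, 1.4233, 1.0389) x1=(0.3950, -1.0575, 2.9014)
step 32: x0=(2.4636, 1.4198, 1.0095) x1=(0.4214, -1.0671, 2.9364)

(0.4214, -1.0671, 2.9364)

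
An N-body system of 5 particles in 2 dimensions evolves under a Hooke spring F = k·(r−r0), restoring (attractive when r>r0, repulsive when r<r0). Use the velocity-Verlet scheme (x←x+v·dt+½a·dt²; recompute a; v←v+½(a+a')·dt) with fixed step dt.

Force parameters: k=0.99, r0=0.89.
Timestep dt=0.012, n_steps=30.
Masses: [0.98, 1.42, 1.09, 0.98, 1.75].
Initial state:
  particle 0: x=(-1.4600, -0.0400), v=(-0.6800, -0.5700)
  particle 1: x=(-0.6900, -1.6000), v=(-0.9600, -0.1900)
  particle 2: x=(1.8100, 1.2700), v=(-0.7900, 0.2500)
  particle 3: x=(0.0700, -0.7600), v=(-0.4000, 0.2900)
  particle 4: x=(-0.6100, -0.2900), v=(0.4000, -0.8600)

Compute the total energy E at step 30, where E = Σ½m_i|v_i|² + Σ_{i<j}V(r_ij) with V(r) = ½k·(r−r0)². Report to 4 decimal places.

step 0: x0=(-1.4600, -0.0400) x1=(-0.6900, -1.6000) x2=(1.8100, 1.2700) x3=(0.0700, -0.7600) x4=(-0.6100, -0.2900)
step 1: x0=(-1.4679, -0.0468) x1=(-0.7014, -1.6021) x2=(1.8000, 1.2726) x3=(0.0652, -0.7564) x4=(-0.6051, -0.3003)
step 2: x0=(-1.4753, -0.0537) x1=(-0.7127, -1.6038) x2=(1.7892, 1.2745) x3=(0.0605, -0.7526) x4=(-0.6001, -0.3105)
step 3: x0=(-1.4822, -0.0606) x1=(-0.7238, -1.6052) x2=(1.7773, 1.2757) x3=(0.0558, -0.7486) x4=(-0.5950, -0.3207)
step 4: x0=(-1.4885, -0.0675) x1=(-0.7347, -1.6063) x2=(1.7646, 1.2761) x3=(0.0512, -0.7444) x4=(-0.5898, -0.3308)
step 5: x0=(-1.4943, -0.0744) x1=(-0.7454, -1.6069) x2=(1.7509, 1.2758) x3=(0.0466, -0.7400) x4=(-0.5844, -0.3409)
step 6: x0=(-1.4997, -0.0813) x1=(-0.7559, -1.6073) x2=(1.7363, 1.2747) x3=(0.0421, -0.7354) x4=(-0.5790, -0.3508)
step 7: x0=(-1.5045, -0.0882) x1=(-0.7663, -1.6072) x2=(1.7207, 1.2729) x3=(0.0376, -0.7306) x4=(-0.5734, -0.3607)
step 8: x0=(-1.5087, -0.0951) x1=(-0.7765, -1.6068) x2=(1.7043, 1.2704) x3=(0.0331, -0.7256) x4=(-0.5677, -0.3706)
step 9: x0=(-1.5125, -0.1020) x1=(-0.7865, -1.6061) x2=(1.6869, 1.2671) x3=(0.0288, -0.7204) x4=(-0.5620, -0.3803)
step 10: x0=(-1.5157, -0.1090) x1=(-0.7963, -1.6050) x2=(1.6687, 1.2631) x3=(0.0244, -0.7150) x4=(-0.5561, -0.3900)
step 11: x0=(-1.5185, -0.1159) x1=(-0.8059, -1.6036) x2=(1.6495, 1.2583) x3=(0.0201, -0.7095) x4=(-0.5501, -0.3997)
step 12: x0=(-1.5207, -0.1228) x1=(-0.8154, -1.6018) x2=(1.6295, 1.2528) x3=(0.0159, -0.7037) x4=(-0.5441, -0.4092)
step 13: x0=(-1.5224, -0.1297) x1=(-0.8246, -1.5997) x2=(1.6086, 1.2466) x3=(0.0117, -0.6978) x4=(-0.5379, -0.4187)
step 14: x0=(-1.5237, -0.1366) x1=(-0.8337, -1.5972) x2=(1.5868, 1.2397) x3=(0.0076, -0.6918) x4=(-0.5317, -0.4281)
step 15: x0=(-1.5244, -0.1435) x1=(-0.8426, -1.5944) x2=(1.5642, 1.2320) x3=(0.0035, -0.6856) x4=(-0.5254, -0.4374)
step 16: x0=(-1.5246, -0.1504) x1=(-0.8513, -1.5912) x2=(1.5407, 1.2236) x3=(-0.0006, -0.6792) x4=(-0.5190, -0.4466)
step 17: x0=(-1.5243, -0.1572) x1=(-0.8598, -1.5878) x2=(1.5163, 1.2145) x3=(-0.0046, -0.6727) x4=(-0.5126, -0.4557)
step 18: x0=(-1.5236, -0.1641) x1=(-0.8682, -1.5840) x2=(1.4912, 1.2047) x3=(-0.0085, -0.6660) x4=(-0.5061, -0.4648)
step 19: x0=(-1.5223, -0.1709) x1=(-0.8763, -1.5798) x2=(1.4652, 1.1941) x3=(-0.0124, -0.6591) x4=(-0.4995, -0.4738)
step 20: x0=(-1.5206, -0.1777) x1=(-0.8843, -1.5754) x2=(1.4384, 1.1829) x3=(-0.0162, -0.6522) x4=(-0.4929, -0.4827)
step 21: x0=(-1.5184, -0.1845) x1=(-0.8920, -1.5706) x2=(1.4108, 1.1710) x3=(-0.0200, -0.6451) x4=(-0.4862, -0.4915)
step 22: x0=(-1.5158, -0.1913) x1=(-0.8996, -1.5655) x2=(1.3825, 1.1584) x3=(-0.0237, -0.6378) x4=(-0.4795, -0.5002)
step 23: x0=(-1.5126, -0.1980) x1=(-0.9071, -1.5601) x2=(1.3534, 1.1451) x3=(-0.0274, -0.6305) x4=(-0.4728, -0.5089)
step 24: x0=(-1.5091, -0.2047) x1=(-0.9143, -1.5544) x2=(1.3235, 1.1312) x3=(-0.0310, -0.6230) x4=(-0.4660, -0.5174)
step 25: x0=(-1.5051, -0.2114) x1=(-0.9213, -1.5483) x2=(1.2929, 1.1166) x3=(-0.0346, -0.6154) x4=(-0.4591, -0.5259)
step 26: x0=(-1.5006, -0.2181) x1=(-0.9282, -1.5420) x2=(1.2615, 1.1013) x3=(-0.0381, -0.6076) x4=(-0.4523, -0.5343)
step 27: x0=(-1.4957, -0.2247) x1=(-0.9349, -1.5354) x2=(1.2295, 1.0854) x3=(-0.0416, -0.5998) x4=(-0.4454, -0.5427)
step 28: x0=(-1.4904, -0.2313) x1=(-0.9414, -1.5285) x2=(1.1968, 1.0689) x3=(-0.0451, -0.5918) x4=(-0.4385, -0.5509)
step 29: x0=(-1.4846, -0.2379) x1=(-0.9478, -1.5213) x2=(1.1634, 1.0518) x3=(-0.0484, -0.5838) x4=(-0.4315, -0.5591)
step 30: x0=(-1.4785, -0.2444) x1=(-0.9539, -1.5138) x2=(1.1293, 1.0340) x3=(-0.0518, -0.5756) x4=(-0.4246, -0.5672)
step 0 velocities: v0=(-0.6800, -0.5700) v1=(-0.9600, -0.1900) v2=(-0.7900, 0.2500) v3=(-0.4000, 0.2900) v4=(0.4000, -0.8600)
step 0: KE=2.3467, PE=11.9682, E=14.3149
step 30 velocities: v0=(0.5289, -0.5429) v1=(-0.5068, 0.6355) v2=(-2.8660, -1.5057) v3=(-0.2757, 0.6853) v4=(0.5788, -0.6728)
step 30: KE=7.4193, PE=6.8949, E=14.3142

14.3142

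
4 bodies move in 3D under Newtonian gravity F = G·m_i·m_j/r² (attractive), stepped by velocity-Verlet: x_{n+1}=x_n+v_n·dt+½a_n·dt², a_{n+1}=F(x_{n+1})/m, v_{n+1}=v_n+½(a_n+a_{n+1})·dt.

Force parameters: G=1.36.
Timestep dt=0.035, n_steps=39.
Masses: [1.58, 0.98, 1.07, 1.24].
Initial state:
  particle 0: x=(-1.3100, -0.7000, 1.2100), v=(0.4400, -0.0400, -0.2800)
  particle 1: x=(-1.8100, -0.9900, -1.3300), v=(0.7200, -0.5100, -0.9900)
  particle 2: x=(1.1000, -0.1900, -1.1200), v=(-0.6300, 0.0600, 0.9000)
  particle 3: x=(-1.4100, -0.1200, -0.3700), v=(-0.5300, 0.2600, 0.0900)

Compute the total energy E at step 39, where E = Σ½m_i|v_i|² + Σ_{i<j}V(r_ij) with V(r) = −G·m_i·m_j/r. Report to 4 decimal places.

-3.5336

step 0: x0=(-1.3100, -0.7000, 1.2100) x1=(-1.8100, -0.9900, -1.3300) x2=(1.1000, -0.1900, -1.1200) x3=(-1.4100, -0.1200, -0.3700)
step 1: x0=(-1.2946, -0.7013, 1.1997) x1=(-1.7845, -1.0074, -1.3641) x2=(1.0776, -0.1879, -1.0884) x3=(-1.4285, -0.1113, -0.3668)
step 2: x0=(-1.2792, -0.7023, 1.1884) x1=(-1.7585, -1.0241, -1.3970) x2=(1.0546, -0.1860, -1.0565) x3=(-1.4470, -0.1036, -0.3633)
step 3: x0=(-1.2637, -0.7031, 1.1760) x1=(-1.7319, -1.0400, -1.4287) x2=(1.0310, -0.1840, -1.0245) x3=(-1.4652, -0.0967, -0.3597)
step 4: x0=(-1.2483, -0.7035, 1.1626) x1=(-1.7050, -1.0551, -1.4594) x2=(1.0067, -0.1822, -0.9922) x3=(-1.4832, -0.0906, -0.3558)
step 5: x0=(-1.2329, -0.7038, 1.1482) x1=(-1.6776, -1.0695, -1.4889) x2=(0.9817, -0.1805, -0.9596) x3=(-1.5010, -0.0855, -0.3517)
step 6: x0=(-1.2176, -0.7037, 1.1327) x1=(-1.6499, -1.0832, -1.5174) x2=(0.9561, -0.1789, -0.9269) x3=(-1.5183, -0.0811, -0.3473)
step 7: x0=(-1.2022, -0.7033, 1.1162) x1=(-1.6218, -1.0962, -1.5448) x2=(0.9297, -0.1773, -0.8939) x3=(-1.5353, -0.0776, -0.3425)
step 8: x0=(-1.1870, -0.7026, 1.0986) x1=(-1.5934, -1.1086, -1.5712) x2=(0.9026, -0.1759, -0.8607) x3=(-1.5519, -0.0749, -0.3375)
step 9: x0=(-1.1717, -0.7016, 1.0800) x1=(-1.5647, -1.1203, -1.5966) x2=(0.8748, -0.1746, -0.8273) x3=(-1.5680, -0.0730, -0.3320)
step 10: x0=(-1.1566, -0.7003, 1.0602) x1=(-1.5358, -1.1314, -1.6210) x2=(0.8462, -0.1735, -0.7937) x3=(-1.5835, -0.0719, -0.3262)
step 11: x0=(-1.1416, -0.6986, 1.0394) x1=(-1.5066, -1.1419, -1.6444) x2=(0.8168, -0.1724, -0.7598) x3=(-1.5985, -0.0716, -0.3199)
step 12: x0=(-1.1266, -0.6966, 1.0175) x1=(-1.4772, -1.1518, -1.6668) x2=(0.7867, -0.1715, -0.7257) x3=(-1.6128, -0.0722, -0.3132)
step 13: x0=(-1.1118, -0.6942, 0.9945) x1=(-1.4476, -1.1611, -1.6882) x2=(0.7557, -0.1707, -0.6914) x3=(-1.6264, -0.0735, -0.3061)
step 14: x0=(-1.0971, -0.6915, 0.9703) x1=(-1.4178, -1.1699, -1.7087) x2=(0.7239, -0.1701, -0.6569) x3=(-1.6393, -0.0756, -0.2984)
step 15: x0=(-1.0825, -0.6883, 0.9449) x1=(-1.3878, -1.1781, -1.7283) x2=(0.6912, -0.1697, -0.6221) x3=(-1.6514, -0.0784, -0.2902)
step 16: x0=(-1.0681, -0.6848, 0.9184) x1=(-1.3577, -1.1857, -1.7469) x2=(0.6577, -0.1694, -0.5871) x3=(-1.6627, -0.0821, -0.2815)
step 17: x0=(-1.0538, -0.6808, 0.8907) x1=(-1.3273, -1.1928, -1.7645) x2=(0.6232, -0.1694, -0.5519) x3=(-1.6731, -0.0866, -0.2721)
step 18: x0=(-1.0398, -0.6764, 0.8618) x1=(-1.2969, -1.1994, -1.7812) x2=(0.5877, -0.1695, -0.5164) x3=(-1.6825, -0.0919, -0.2622)
step 19: x0=(-1.0259, -0.6715, 0.8315) x1=(-1.2663, -1.2055, -1.7970) x2=(0.5512, -0.1699, -0.4807) x3=(-1.6909, -0.0979, -0.2516)
step 20: x0=(-1.0123, -0.6661, 0.8000) x1=(-1.2355, -1.2111, -1.8118) x2=(0.5138, -0.1705, -0.4447) x3=(-1.6982, -0.1048, -0.2404)
step 21: x0=(-0.9990, -0.6603, 0.7672) x1=(-1.2047, -1.2162, -1.8257) x2=(0.4752, -0.1713, -0.4084) x3=(-1.7044, -0.1125, -0.2284)
step 22: x0=(-0.9859, -0.6538, 0.7330) x1=(-1.1737, -1.2208, -1.8386) x2=(0.4354, -0.1725, -0.3718) x3=(-1.7093, -0.1211, -0.2157)
step 23: x0=(-0.9731, -0.6468, 0.6974) x1=(-1.1426, -1.2249, -1.8506) x2=(0.3945, -0.1739, -0.3349) x3=(-1.7128, -0.1305, -0.2022)
step 24: x0=(-0.9606, -0.6392, 0.6603) x1=(-1.1115, -1.2286, -1.8616) x2=(0.3523, -0.1757, -0.2977) x3=(-1.7150, -0.1407, -0.1879)
step 25: x0=(-0.9485, -0.6310, 0.6217) x1=(-1.0802, -1.2317, -1.8717) x2=(0.3087, -0.1779, -0.2601) x3=(-1.7155, -0.1519, -0.1728)
step 26: x0=(-0.9367, -0.6220, 0.5816) x1=(-1.0490, -1.2344, -1.8808) x2=(0.2636, -0.1804, -0.2222) x3=(-1.7144, -0.1639, -0.1567)
step 27: x0=(-0.9254, -0.6122, 0.5398) x1=(-1.0176, -1.2366, -1.8889) x2=(0.2169, -0.1835, -0.1838) x3=(-1.7114, -0.1770, -0.1398)
step 28: x0=(-0.9145, -0.6017, 0.4963) x1=(-0.9862, -1.2384, -1.8960) x2=(0.1685, -0.1870, -0.1449) x3=(-1.7063, -0.1910, -0.1219)
step 29: x0=(-0.9040, -0.5902, 0.4511) x1=(-0.9548, -1.2397, -1.9021) x2=(0.1181, -0.1912, -0.1055) x3=(-1.6990, -0.2060, -0.1030)
step 30: x0=(-0.8940, -0.5777, 0.4041) x1=(-0.9234, -1.2405, -1.9071) x2=(0.0655, -0.1961, -0.0656) x3=(-1.6892, -0.2220, -0.0831)
step 31: x0=(-0.8845, -0.5641, 0.3553) x1=(-0.8919, -1.2409, -1.9112) x2=(0.0103, -0.2018, -0.0251) x3=(-1.6766, -0.2391, -0.0621)
step 32: x0=(-0.8755, -0.5492, 0.3045) x1=(-0.8605, -1.2408, -1.9142) x2=(-0.0478, -0.2084, 0.0161) x3=(-1.6609, -0.2574, -0.0402)
step 33: x0=(-0.8668, -0.5328, 0.2519) x1=(-0.8291, -1.2402, -1.9161) x2=(-0.1094, -0.2164, 0.0579) x3=(-1.6416, -0.2768, -0.0173)
step 34: x0=(-0.8585, -0.5148, 0.1975) x1=(-0.7978, -1.2392, -1.9169) x2=(-0.1752, -0.2259, 0.1003) x3=(-1.6182, -0.2973, 0.0066)
step 35: x0=(-0.8501, -0.4948, 0.1417) x1=(-0.7665, -1.2377, -1.9166) x2=(-0.2465, -0.2373, 0.1430) x3=(-1.5901, -0.3191, 0.0311)
step 36: x0=(-0.8413, -0.4725, 0.0851) x1=(-0.7353, -1.2357, -1.9152) x2=(-0.3246, -0.2514, 0.1853) x3=(-1.5566, -0.3419, 0.0561)
step 37: x0=(-0.8314, -0.4476, 0.0289) x1=(-0.7043, -1.2333, -1.9126) x2=(-0.4113, -0.2688, 0.2257) x3=(-1.5170, -0.3656, 0.0812)
step 38: x0=(-0.8196, -0.4196, -0.0244) x1=(-0.6733, -1.2303, -1.9089) x2=(-0.5087, -0.2904, 0.2615) x3=(-1.4705, -0.3900, 0.1058)
step 39: x0=(-0.8059, -0.3889, -0.0713) x1=(-0.6425, -1.2268, -1.9040) x2=(-0.6178, -0.3161, 0.2880) x3=(-1.4162, -0.4145, 0.1292)
step 0 velocities: v0=(0.4400, -0.0400, -0.2800) v1=(0.7200, -0.5100, -0.9900) v2=(-0.6300, 0.0600, 0.9000) v3=(-0.5300, 0.2600, 0.0900)
step 0: KE=1.9466, PE=-5.4456, E=-3.4991
step 39 velocities: v0=(0.3916, 0.8977, -1.1907) v1=(0.8771, 0.1066, 0.1580) v2=(-3.2594, -0.7829, 0.5500) v3=(1.6764, -0.6948, 0.6451)
step 39: KE=10.7457, PE=-14.2794, E=-3.5336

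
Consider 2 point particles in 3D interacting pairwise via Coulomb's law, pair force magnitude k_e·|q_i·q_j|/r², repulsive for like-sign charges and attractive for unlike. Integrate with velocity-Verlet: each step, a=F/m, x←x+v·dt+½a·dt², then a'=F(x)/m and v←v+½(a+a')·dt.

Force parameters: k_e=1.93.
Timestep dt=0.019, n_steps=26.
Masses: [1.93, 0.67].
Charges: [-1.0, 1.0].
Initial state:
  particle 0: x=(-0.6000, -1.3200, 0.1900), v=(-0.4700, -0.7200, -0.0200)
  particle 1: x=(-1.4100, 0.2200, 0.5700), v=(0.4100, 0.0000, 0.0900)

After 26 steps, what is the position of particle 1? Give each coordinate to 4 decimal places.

(-1.1685, 0.1232, 0.5912)

step 0: x0=(-0.6000, -1.3200, 0.1900) x1=(-1.4100, 0.2200, 0.5700)
step 1: x0=(-0.6090, -1.3336, 0.1896) x1=(-1.4021, 0.2199, 0.5717)
step 2: x0=(-0.6180, -1.3472, 0.1893) x1=(-1.3941, 0.2194, 0.5733)
step 3: x0=(-0.6270, -1.3606, 0.1890) x1=(-1.3860, 0.2187, 0.5748)
step 4: x0=(-0.6361, -1.3739, 0.1887) x1=(-1.3777, 0.2177, 0.5763)
step 5: x0=(-0.6453, -1.3872, 0.1884) x1=(-1.3693, 0.2165, 0.5777)
step 6: x0=(-0.6545, -1.4003, 0.1882) x1=(-1.3607, 0.2149, 0.5790)
step 7: x0=(-0.6637, -1.4133, 0.1879) x1=(-1.3520, 0.2130, 0.5803)
step 8: x0=(-0.6730, -1.4263, 0.1877) x1=(-1.3433, 0.2109, 0.5815)
step 9: x0=(-0.6823, -1.4391, 0.1876) x1=(-1.3343, 0.2085, 0.5826)
step 10: x0=(-0.6917, -1.4519, 0.1874) x1=(-1.3253, 0.2058, 0.5836)
step 11: x0=(-0.7011, -1.4645, 0.1873) x1=(-1.3162, 0.2028, 0.5846)
step 12: x0=(-0.7105, -1.4770, 0.1872) x1=(-1.3069, 0.1995, 0.5855)
step 13: x0=(-0.7200, -1.4895, 0.1871) x1=(-1.2976, 0.1959, 0.5864)
step 14: x0=(-0.7295, -1.5018, 0.1870) x1=(-1.2882, 0.1921, 0.5872)
step 15: x0=(-0.7390, -1.5141, 0.1870) x1=(-1.2786, 0.1879, 0.5879)
step 16: x0=(-0.7486, -1.5262, 0.1870) x1=(-1.2690, 0.1835, 0.5885)
step 17: x0=(-0.7582, -1.5382, 0.1870) x1=(-1.2593, 0.1788, 0.5891)
step 18: x0=(-0.7678, -1.5502, 0.1870) x1=(-1.2495, 0.1738, 0.5896)
step 19: x0=(-0.7774, -1.5620, 0.1871) x1=(-1.2396, 0.1685, 0.5900)
step 20: x0=(-0.7871, -1.5738, 0.1872) x1=(-1.2296, 0.1629, 0.5904)
step 21: x0=(-0.7968, -1.5854, 0.1873) x1=(-1.2196, 0.1570, 0.5907)
step 22: x0=(-0.8066, -1.5969, 0.1874) x1=(-1.2095, 0.1508, 0.5909)
step 23: x0=(-0.8163, -1.6084, 0.1876) x1=(-1.1993, 0.1443, 0.5911)
step 24: x0=(-0.8261, -1.6197, 0.1878) x1=(-1.1891, 0.1376, 0.5912)
step 25: x0=(-0.8359, -1.6309, 0.1880) x1=(-1.1788, 0.1305, 0.5912)
step 26: x0=(-0.8457, -1.6421, 0.1882) x1=(-1.1685, 0.1232, 0.5912)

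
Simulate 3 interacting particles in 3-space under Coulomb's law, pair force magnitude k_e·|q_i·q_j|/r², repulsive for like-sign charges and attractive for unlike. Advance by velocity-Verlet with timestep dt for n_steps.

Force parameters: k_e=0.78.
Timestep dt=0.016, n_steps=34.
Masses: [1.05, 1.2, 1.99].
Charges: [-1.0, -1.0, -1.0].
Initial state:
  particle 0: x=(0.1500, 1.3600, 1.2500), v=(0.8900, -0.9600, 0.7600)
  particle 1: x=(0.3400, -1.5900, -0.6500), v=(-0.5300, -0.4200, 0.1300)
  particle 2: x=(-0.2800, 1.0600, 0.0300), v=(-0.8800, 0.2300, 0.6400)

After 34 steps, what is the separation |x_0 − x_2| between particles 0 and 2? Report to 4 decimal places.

2.0010

step 0: x0=(0.1500, 1.3600, 1.2500) x1=(0.3400, -1.5900, -0.6500) x2=(-0.2800, 1.0600, 0.0300)
step 1: x0=(0.1643, 1.3447, 1.2622) x1=(0.3315, -1.5967, -0.6479) x2=(-0.2941, 1.0637, 0.0402)
step 2: x0=(0.1785, 1.3294, 1.2745) x1=(0.3231, -1.6035, -0.6459) x2=(-0.3082, 1.0674, 0.0504)
step 3: x0=(0.1929, 1.3141, 1.2870) x1=(0.3146, -1.6103, -0.6438) x2=(-0.3223, 1.0710, 0.0605)
step 4: x0=(0.2073, 1.2988, 1.2995) x1=(0.3061, -1.6171, -0.6418) x2=(-0.3365, 1.0747, 0.0706)
step 5: x0=(0.2217, 1.2836, 1.3121) x1=(0.2977, -1.6240, -0.6398) x2=(-0.3507, 1.0784, 0.0806)
step 6: x0=(0.2361, 1.2684, 1.3248) x1=(0.2892, -1.6309, -0.6377) x2=(-0.3649, 1.0821, 0.0906)
step 7: x0=(0.2506, 1.2533, 1.3377) x1=(0.2808, -1.6378, -0.6357) x2=(-0.3791, 1.0858, 0.1005)
step 8: x0=(0.2651, 1.2382, 1.3506) x1=(0.2723, -1.6447, -0.6338) x2=(-0.3934, 1.0895, 0.1104)
step 9: x0=(0.2797, 1.2230, 1.3636) x1=(0.2639, -1.6517, -0.6318) x2=(-0.4077, 1.0932, 0.1203)
step 10: x0=(0.2944, 1.2080, 1.3767) x1=(0.2555, -1.6587, -0.6298) x2=(-0.4220, 1.0969, 0.1301)
step 11: x0=(0.3090, 1.1929, 1.3899) x1=(0.2470, -1.6658, -0.6279) x2=(-0.4363, 1.1006, 0.1399)
step 12: x0=(0.3237, 1.1778, 1.4032) x1=(0.2386, -1.6728, -0.6259) x2=(-0.4507, 1.1043, 0.1496)
step 13: x0=(0.3385, 1.1628, 1.4165) x1=(0.2302, -1.6799, -0.6240) x2=(-0.4651, 1.1081, 0.1593)
step 14: x0=(0.3533, 1.1478, 1.4300) x1=(0.2218, -1.6871, -0.6221) x2=(-0.4795, 1.1118, 0.1690)
step 15: x0=(0.3682, 1.1328, 1.4435) x1=(0.2133, -1.6942, -0.6202) x2=(-0.4939, 1.1156, 0.1786)
step 16: x0=(0.3831, 1.1178, 1.4571) x1=(0.2049, -1.7014, -0.6183) x2=(-0.5084, 1.1193, 0.1882)
step 17: x0=(0.3980, 1.1028, 1.4707) x1=(0.1965, -1.7086, -0.6165) x2=(-0.5229, 1.1231, 0.1978)
step 18: x0=(0.4130, 1.0879, 1.4845) x1=(0.1881, -1.7158, -0.6146) x2=(-0.5374, 1.1269, 0.2073)
step 19: x0=(0.4281, 1.0729, 1.4983) x1=(0.1797, -1.7231, -0.6128) x2=(-0.5520, 1.1307, 0.2168)
step 20: x0=(0.4432, 1.0579, 1.5122) x1=(0.1713, -1.7304, -0.6109) x2=(-0.5666, 1.1345, 0.2263)
step 21: x0=(0.4583, 1.0430, 1.5261) x1=(0.1629, -1.7377, -0.6091) x2=(-0.5812, 1.1383, 0.2358)
step 22: x0=(0.4735, 1.0281, 1.5401) x1=(0.1546, -1.7450, -0.6073) x2=(-0.5958, 1.1421, 0.2452)
step 23: x0=(0.4887, 1.0132, 1.5542) x1=(0.1462, -1.7524, -0.6055) x2=(-0.6105, 1.1460, 0.2546)
step 24: x0=(0.5040, 0.9982, 1.5683) x1=(0.1378, -1.7598, -0.6037) x2=(-0.6251, 1.1498, 0.2640)
step 25: x0=(0.5193, 0.9833, 1.5825) x1=(0.1294, -1.7672, -0.6020) x2=(-0.6398, 1.1537, 0.2734)
step 26: x0=(0.5346, 0.9684, 1.5967) x1=(0.1210, -1.7747, -0.6002) x2=(-0.6546, 1.1576, 0.2827)
step 27: x0=(0.5500, 0.9535, 1.6110) x1=(0.1126, -1.7822, -0.5985) x2=(-0.6693, 1.1615, 0.2920)
step 28: x0=(0.5654, 0.9386, 1.6254) x1=(0.1043, -1.7897, -0.5967) x2=(-0.6841, 1.1654, 0.3013)
step 29: x0=(0.5809, 0.9238, 1.6397) x1=(0.0959, -1.7972, -0.5950) x2=(-0.6989, 1.1693, 0.3106)
step 30: x0=(0.5964, 0.9089, 1.6542) x1=(0.0875, -1.8047, -0.5933) x2=(-0.7137, 1.1732, 0.3199)
step 31: x0=(0.6120, 0.8940, 1.6687) x1=(0.0792, -1.8123, -0.5916) x2=(-0.7286, 1.1772, 0.3291)
step 32: x0=(0.6276, 0.8791, 1.6832) x1=(0.0708, -1.8199, -0.5900) x2=(-0.7434, 1.1811, 0.3383)
step 33: x0=(0.6432, 0.8643, 1.6978) x1=(0.0624, -1.8275, -0.5883) x2=(-0.7583, 1.1851, 0.3476)
step 34: x0=(0.6589, 0.8494, 1.7124) x1=(0.0541, -1.8352, -0.5866) x2=(-0.7732, 1.1891, 0.3568)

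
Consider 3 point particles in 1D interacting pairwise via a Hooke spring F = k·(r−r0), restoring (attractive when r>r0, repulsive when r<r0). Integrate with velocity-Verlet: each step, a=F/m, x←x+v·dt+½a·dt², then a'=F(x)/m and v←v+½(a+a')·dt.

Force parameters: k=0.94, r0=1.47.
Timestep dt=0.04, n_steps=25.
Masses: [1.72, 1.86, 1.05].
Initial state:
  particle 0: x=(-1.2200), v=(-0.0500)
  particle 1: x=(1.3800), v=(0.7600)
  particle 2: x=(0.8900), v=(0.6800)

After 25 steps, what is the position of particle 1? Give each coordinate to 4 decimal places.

(2.0262)

step 0: x0=(-1.2200) x1=(1.3800) x2=(0.8900)
step 1: x0=(-1.2212) x1=(1.4103) x2=(0.9160)
step 2: x0=(-1.2209) x1=(1.4405) x2=(0.9397)
step 3: x0=(-1.2188) x1=(1.4705) x2=(0.9610)
step 4: x0=(-1.2151) x1=(1.5003) x2=(0.9800)
step 5: x0=(-1.2097) x1=(1.5299) x2=(0.9965)
step 6: x0=(-1.2025) x1=(1.5592) x2=(1.0106)
step 7: x0=(-1.1936) x1=(1.5882) x2=(1.0223)
step 8: x0=(-1.1828) x1=(1.6168) x2=(1.0317)
step 9: x0=(-1.1702) x1=(1.6451) x2=(1.0387)
step 10: x0=(-1.1558) x1=(1.6731) x2=(1.0435)
step 11: x0=(-1.1396) x1=(1.7006) x2=(1.0460)
step 12: x0=(-1.1216) x1=(1.7276) x2=(1.0463)
step 13: x0=(-1.1017) x1=(1.7542) x2=(1.0445)
step 14: x0=(-1.0800) x1=(1.7802) x2=(1.0406)
step 15: x0=(-1.0566) x1=(1.8058) x2=(1.0347)
step 16: x0=(-1.0314) x1=(1.8307) x2=(1.0270)
step 17: x0=(-1.0044) x1=(1.8551) x2=(1.0174)
step 18: x0=(-0.9758) x1=(1.8789) x2=(1.0062)
step 19: x0=(-0.9455) x1=(1.9020) x2=(0.9933)
step 20: x0=(-0.9136) x1=(1.9245) x2=(0.9790)
step 21: x0=(-0.8801) x1=(1.9463) x2=(0.9634)
step 22: x0=(-0.8451) x1=(1.9674) x2=(0.9465)
step 23: x0=(-0.8086) x1=(1.9877) x2=(0.9285)
step 24: x0=(-0.7708) x1=(2.0073) x2=(0.9095)
step 25: x0=(-0.7316) x1=(2.0262) x2=(0.8897)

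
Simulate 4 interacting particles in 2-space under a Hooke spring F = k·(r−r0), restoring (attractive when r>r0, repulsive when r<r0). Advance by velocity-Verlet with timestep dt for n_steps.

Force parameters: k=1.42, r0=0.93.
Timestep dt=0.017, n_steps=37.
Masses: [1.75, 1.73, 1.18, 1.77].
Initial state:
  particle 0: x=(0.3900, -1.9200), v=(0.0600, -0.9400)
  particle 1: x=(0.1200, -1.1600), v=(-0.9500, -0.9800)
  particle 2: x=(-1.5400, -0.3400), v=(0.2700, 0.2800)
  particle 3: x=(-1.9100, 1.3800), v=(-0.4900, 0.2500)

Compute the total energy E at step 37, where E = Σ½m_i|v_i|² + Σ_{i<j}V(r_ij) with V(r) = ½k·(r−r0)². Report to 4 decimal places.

step 0: x0=(0.3900, -1.9200) x1=(0.1200, -1.1600) x2=(-1.5400, -0.3400) x3=(-1.9100, 1.3800)
step 1: x0=(0.3907, -1.9356) x1=(0.1036, -1.1764) x2=(-1.5351, -0.3353) x3=(-1.9179, 1.3837)
step 2: x0=(0.3907, -1.9504) x1=(0.0866, -1.1922) x2=(-1.5295, -0.3309) x3=(-1.9251, 1.3861)
step 3: x0=(0.3900, -1.9643) x1=(0.0691, -1.2075) x2=(-1.5233, -0.3267) x3=(-1.9314, 1.3873)
step 4: x0=(0.3886, -1.9774) x1=(0.0511, -1.2222) x2=(-1.5165, -0.3227) x3=(-1.9370, 1.3873)
step 5: x0=(0.3865, -1.9897) x1=(0.0325, -1.2363) x2=(-1.5091, -0.3189) x3=(-1.9418, 1.3861)
step 6: x0=(0.3837, -2.0012) x1=(0.0134, -1.2498) x2=(-1.5011, -0.3154) x3=(-1.9458, 1.3837)
step 7: x0=(0.3802, -2.0118) x1=(-0.0062, -1.2628) x2=(-1.4925, -0.3121) x3=(-1.9489, 1.3800)
step 8: x0=(0.3760, -2.0216) x1=(-0.0263, -1.2752) x2=(-1.4833, -0.3091) x3=(-1.9513, 1.3751)
step 9: x0=(0.3712, -2.0305) x1=(-0.0470, -1.2871) x2=(-1.4735, -0.3063) x3=(-1.9529, 1.3690)
step 10: x0=(0.3656, -2.0385) x1=(-0.0681, -1.2983) x2=(-1.4632, -0.3038) x3=(-1.9538, 1.3617)
step 11: x0=(0.3594, -2.0457) x1=(-0.0896, -1.3090) x2=(-1.4523, -0.3016) x3=(-1.9538, 1.3531)
step 12: x0=(0.3525, -2.0520) x1=(-0.1117, -1.3191) x2=(-1.4409, -0.2997) x3=(-1.9531, 1.3432)
step 13: x0=(0.3449, -2.0575) x1=(-0.1342, -1.3286) x2=(-1.4290, -0.2980) x3=(-1.9516, 1.3322)
step 14: x0=(0.3366, -2.0621) x1=(-0.1572, -1.3376) x2=(-1.4165, -0.2966) x3=(-1.9493, 1.3199)
step 15: x0=(0.3277, -2.0659) x1=(-0.1806, -1.3460) x2=(-1.4036, -0.2955) x3=(-1.9463, 1.3065)
step 16: x0=(0.3181, -2.0687) x1=(-0.2044, -1.3539) x2=(-1.3903, -0.2947) x3=(-1.9425, 1.2918)
step 17: x0=(0.3079, -2.0708) x1=(-0.2286, -1.3612) x2=(-1.3764, -0.2942) x3=(-1.9379, 1.2759)
step 18: x0=(0.2970, -2.0719) x1=(-0.2533, -1.3679) x2=(-1.3622, -0.2939) x3=(-1.9327, 1.2588)
step 19: x0=(0.2855, -2.0723) x1=(-0.2783, -1.3741) x2=(-1.3475, -0.2940) x3=(-1.9267, 1.2406)
step 20: x0=(0.2734, -2.0717) x1=(-0.3037, -1.3798) x2=(-1.3324, -0.2943) x3=(-1.9200, 1.2212)
step 21: x0=(0.2606, -2.0704) x1=(-0.3295, -1.3849) x2=(-1.3169, -0.2950) x3=(-1.9125, 1.2006)
step 22: x0=(0.2473, -2.0682) x1=(-0.3556, -1.3895) x2=(-1.3010, -0.2959) x3=(-1.9044, 1.1789)
step 23: x0=(0.2333, -2.0652) x1=(-0.3820, -1.3936) x2=(-1.2848, -0.2972) x3=(-1.8956, 1.1561)
step 24: x0=(0.2187, -2.0613) x1=(-0.4088, -1.3971) x2=(-1.2682, -0.2987) x3=(-1.8861, 1.1321)
step 25: x0=(0.2036, -2.0567) x1=(-0.4359, -1.4002) x2=(-1.2513, -0.3005) x3=(-1.8760, 1.1071)
step 26: x0=(0.1879, -2.0512) x1=(-0.4633, -1.4028) x2=(-1.2342, -0.3027) x3=(-1.8652, 1.0810)
step 27: x0=(0.1716, -2.0450) x1=(-0.4910, -1.4049) x2=(-1.2167, -0.3051) x3=(-1.8538, 1.0538)
step 28: x0=(0.1548, -2.0379) x1=(-0.5189, -1.4065) x2=(-1.1989, -0.3077) x3=(-1.8417, 1.0256)
step 29: x0=(0.1375, -2.0301) x1=(-0.5471, -1.4077) x2=(-1.1809, -0.3107) x3=(-1.8291, 0.9964)
step 30: x0=(0.1197, -2.0216) x1=(-0.5755, -1.4085) x2=(-1.1627, -0.3140) x3=(-1.8158, 0.9661)
step 31: x0=(0.1013, -2.0123) x1=(-0.6042, -1.4088) x2=(-1.1442, -0.3175) x3=(-1.8020, 0.9349)
step 32: x0=(0.0825, -2.0023) x1=(-0.6331, -1.4086) x2=(-1.1256, -0.3213) x3=(-1.7877, 0.9028)
step 33: x0=(0.0631, -1.9915) x1=(-0.6621, -1.4081) x2=(-1.1067, -0.3253) x3=(-1.7727, 0.8697)
step 34: x0=(0.0433, -1.9801) x1=(-0.6914, -1.4072) x2=(-1.0877, -0.3297) x3=(-1.7573, 0.8357)
step 35: x0=(0.0231, -1.9680) x1=(-0.7208, -1.4059) x2=(-1.0685, -0.3342) x3=(-1.7414, 0.8008)
step 36: x0=(0.0024, -1.9552) x1=(-0.7504, -1.4042) x2=(-1.0491, -0.3391) x3=(-1.7250, 0.7651)
step 37: x0=(-0.0186, -1.9417) x1=(-0.7802, -1.4022) x2=(-1.0296, -0.3441) x3=(-1.7081, 0.7285)
step 0 velocities: v0=(0.0600, -0.9400) v1=(-0.9500, -0.9800) v2=(0.2700, 0.2800) v3=(-0.4900, 0.2500)
step 0: KE=2.7448, PE=13.4558, E=16.2005
step 37 velocities: v0=(-1.2519, 0.8093) v1=(-1.7544, 0.1290) v2=(1.1505, -0.3046) v3=(1.0062, -2.1737)
step 37: KE=10.5344, PE=5.6645, E=16.1989

16.1989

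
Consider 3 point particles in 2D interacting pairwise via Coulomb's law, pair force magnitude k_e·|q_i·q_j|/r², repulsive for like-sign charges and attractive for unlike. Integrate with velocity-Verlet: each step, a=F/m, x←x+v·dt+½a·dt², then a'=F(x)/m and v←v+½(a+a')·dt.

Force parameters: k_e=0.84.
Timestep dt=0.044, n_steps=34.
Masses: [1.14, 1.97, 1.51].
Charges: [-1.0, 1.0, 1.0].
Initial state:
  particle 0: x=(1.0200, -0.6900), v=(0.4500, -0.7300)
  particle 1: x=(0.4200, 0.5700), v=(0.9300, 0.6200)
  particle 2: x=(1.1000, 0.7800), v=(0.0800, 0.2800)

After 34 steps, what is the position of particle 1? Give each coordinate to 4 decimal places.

(0.7948, 1.0937)

step 0: x0=(1.0200, -0.6900) x1=(0.4200, 0.5700) x2=(1.1000, 0.7800)
step 1: x0=(1.0397, -0.7215) x1=(0.4602, 0.5968) x2=(1.1045, 0.7924)
step 2: x0=(1.0591, -0.7517) x1=(0.4989, 0.6228) x2=(1.1113, 0.8050)
step 3: x0=(1.0783, -0.7807) x1=(0.5357, 0.6478) x2=(1.1206, 0.8179)
step 4: x0=(1.0972, -0.8086) x1=(0.5706, 0.6719) x2=(1.1327, 0.8312)
step 5: x0=(1.1160, -0.8354) x1=(0.6032, 0.6950) x2=(1.1477, 0.8450)
step 6: x0=(1.1347, -0.8612) x1=(0.6334, 0.7171) x2=(1.1661, 0.8593)
step 7: x0=(1.1532, -0.8860) x1=(0.6611, 0.7383) x2=(1.1878, 0.8741)
step 8: x0=(1.1715, -0.9099) x1=(0.6862, 0.7584) x2=(1.2131, 0.8895)
step 9: x0=(1.1898, -0.9329) x1=(0.7087, 0.7776) x2=(1.2419, 0.9054)
step 10: x0=(1.2079, -0.9550) x1=(0.7285, 0.7960) x2=(1.2742, 0.9219)
step 11: x0=(1.2259, -0.9763) x1=(0.7458, 0.8135) x2=(1.3098, 0.9388)
step 12: x0=(1.2438, -0.9969) x1=(0.7608, 0.8302) x2=(1.3486, 0.9561)
step 13: x0=(1.2617, -1.0166) x1=(0.7737, 0.8462) x2=(1.3903, 0.9738)
step 14: x0=(1.2794, -1.0357) x1=(0.7845, 0.8616) x2=(1.4346, 0.9918)
step 15: x0=(1.2972, -1.0540) x1=(0.7935, 0.8764) x2=(1.4812, 1.0099)
step 16: x0=(1.3148, -1.0716) x1=(0.8010, 0.8907) x2=(1.5301, 1.0283)
step 17: x0=(1.3324, -1.0886) x1=(0.8070, 0.9045) x2=(1.5808, 1.0468)
step 18: x0=(1.3499, -1.1050) x1=(0.8118, 0.9179) x2=(1.6332, 1.0653)
step 19: x0=(1.3674, -1.1208) x1=(0.8154, 0.9309) x2=(1.6871, 1.0839)
step 20: x0=(1.3849, -1.1359) x1=(0.8181, 0.9436) x2=(1.7423, 1.1025)
step 21: x0=(1.4023, -1.1505) x1=(0.8198, 0.9559) x2=(1.7987, 1.1211)
step 22: x0=(1.4197, -1.1646) x1=(0.8208, 0.9679) x2=(1.8561, 1.1398)
step 23: x0=(1.4370, -1.1781) x1=(0.8211, 0.9796) x2=(1.9145, 1.1583)
step 24: x0=(1.4544, -1.1911) x1=(0.8208, 0.9910) x2=(1.9736, 1.1769)
step 25: x0=(1.4717, -1.2036) x1=(0.8199, 1.0022) x2=(2.0336, 1.1953)
step 26: x0=(1.4889, -1.2156) x1=(0.8186, 1.0132) x2=(2.0942, 1.2138)
step 27: x0=(1.5062, -1.2271) x1=(0.8168, 1.0240) x2=(2.1553, 1.2321)
step 28: x0=(1.5234, -1.2382) x1=(0.8146, 1.0345) x2=(2.2171, 1.2504)
step 29: x0=(1.5407, -1.2488) x1=(0.8120, 1.0448) x2=(2.2793, 1.2686)
step 30: x0=(1.5579, -1.2590) x1=(0.8091, 1.0550) x2=(2.3419, 1.2867)
step 31: x0=(1.5751, -1.2688) x1=(0.8059, 1.0649) x2=(2.4050, 1.3048)
step 32: x0=(1.5922, -1.2781) x1=(0.8024, 1.0747) x2=(2.4684, 1.3227)
step 33: x0=(1.6094, -1.2871) x1=(0.7987, 1.0843) x2=(2.5321, 1.3406)
step 34: x0=(1.6265, -1.2957) x1=(0.7948, 1.0937) x2=(2.5962, 1.3584)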